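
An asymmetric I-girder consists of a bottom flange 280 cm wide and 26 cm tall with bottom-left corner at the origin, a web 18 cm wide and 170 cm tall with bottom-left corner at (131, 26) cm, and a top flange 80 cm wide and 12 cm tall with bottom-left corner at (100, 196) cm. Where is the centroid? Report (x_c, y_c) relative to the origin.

bottom flange: A = 280 × 26 = 7280.00, centroid at (140.00, 13.00).
web: A = 18 × 170 = 3060.00, centroid at (140.00, 111.00).
top flange: A = 80 × 12 = 960.00, centroid at (140.00, 202.00).
ΣA = 11300.00 cm², ΣAx_c = 1582000.00 cm³, ΣAy_c = 628220.00 cm³.
x_c = 1582000.00/11300.00 = 140.00 cm; y_c = 628220.00/11300.00 = 55.59 cm.

x_c = 140.00 cm, y_c = 55.59 cm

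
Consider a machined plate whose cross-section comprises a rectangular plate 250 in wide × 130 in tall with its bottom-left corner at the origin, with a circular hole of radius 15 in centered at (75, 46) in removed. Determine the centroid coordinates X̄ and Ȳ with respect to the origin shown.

X̄ = 126.11 in, Ȳ = 65.42 in

Part | A | x̄ᵢ | ȳᵢ | A·x̄ᵢ | A·ȳᵢ
plate | 32500.00 | 125.00 | 65.00 | 4062500.00 | 2112500.00
hole | -706.86 | 75.00 | 46.00 | -53014.38 | -32515.48
Σ | 31793.14 |  |  | 4009485.62 | 2079984.52
X̄ = 4009485.62 / 31793.14 = 126.11 in
Ȳ = 2079984.52 / 31793.14 = 65.42 in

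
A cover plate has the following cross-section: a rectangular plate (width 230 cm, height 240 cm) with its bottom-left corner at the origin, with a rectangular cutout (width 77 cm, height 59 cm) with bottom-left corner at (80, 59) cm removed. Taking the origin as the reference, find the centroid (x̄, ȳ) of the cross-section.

plate: A = 230 × 240 = 55200.00, centroid at (115.00, 120.00).
hole: A = −(77 × 59) = -4543.00, centroid at (118.50, 88.50).
ΣA = 50657.00 cm², ΣAx̄ = 5809654.50 cm³, ΣAȳ = 6221944.50 cm³.
x̄ = 5809654.50/50657.00 = 114.69 cm; ȳ = 6221944.50/50657.00 = 122.82 cm.

x̄ = 114.69 cm, ȳ = 122.82 cm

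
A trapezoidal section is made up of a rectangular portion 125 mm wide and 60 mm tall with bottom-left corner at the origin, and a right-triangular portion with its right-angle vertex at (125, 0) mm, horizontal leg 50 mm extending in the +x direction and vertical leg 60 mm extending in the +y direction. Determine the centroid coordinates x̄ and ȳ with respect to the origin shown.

rectangular portion: A = 125 × 60 = 7500.00, centroid at (62.50, 30.00).
triangular portion: A = ½·50·60 = 1500.00, centroid at (141.67, 20.00).
ΣA = 9000.00 mm², ΣAx̄ = 681250.00 mm³, ΣAȳ = 255000.00 mm³.
x̄ = 681250.00/9000.00 = 75.69 mm; ȳ = 255000.00/9000.00 = 28.33 mm.

x̄ = 75.69 mm, ȳ = 28.33 mm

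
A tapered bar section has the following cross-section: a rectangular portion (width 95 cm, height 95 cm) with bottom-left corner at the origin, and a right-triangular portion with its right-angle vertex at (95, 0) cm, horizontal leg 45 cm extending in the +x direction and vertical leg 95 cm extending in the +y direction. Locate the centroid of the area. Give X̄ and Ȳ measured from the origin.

X̄ = 59.47 cm, Ȳ = 44.47 cm

Part | A | x̄ᵢ | ȳᵢ | A·x̄ᵢ | A·ȳᵢ
rectangular portion | 9025.00 | 47.50 | 47.50 | 428687.50 | 428687.50
triangular portion | 2137.50 | 110.00 | 31.67 | 235125.00 | 67687.50
Σ | 11162.50 |  |  | 663812.50 | 496375.00
X̄ = 663812.50 / 11162.50 = 59.47 cm
Ȳ = 496375.00 / 11162.50 = 44.47 cm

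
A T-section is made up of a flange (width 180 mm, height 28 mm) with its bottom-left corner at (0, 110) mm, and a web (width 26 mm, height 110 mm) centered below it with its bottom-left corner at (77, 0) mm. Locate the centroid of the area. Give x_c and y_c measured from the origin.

web: A = 26 × 110 = 2860.00, centroid at (90.00, 55.00).
flange: A = 180 × 28 = 5040.00, centroid at (90.00, 124.00).
ΣA = 7900.00 mm²
ΣAx_c = (2860.00)(90.00) + (5040.00)(90.00) = 711000.00 mm³
ΣAy_c = (2860.00)(55.00) + (5040.00)(124.00) = 782260.00 mm³
x_c = 711000.00 / 7900.00 = 90.00 mm
y_c = 782260.00 / 7900.00 = 99.02 mm

x_c = 90.00 mm, y_c = 99.02 mm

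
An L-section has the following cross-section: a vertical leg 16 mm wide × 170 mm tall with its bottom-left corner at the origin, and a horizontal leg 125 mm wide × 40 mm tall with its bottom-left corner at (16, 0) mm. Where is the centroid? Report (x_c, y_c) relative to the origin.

x_c = 53.66 mm, y_c = 42.90 mm

Part | A | x̄ᵢ | ȳᵢ | A·x̄ᵢ | A·ȳᵢ
vertical leg | 2720.00 | 8.00 | 85.00 | 21760.00 | 231200.00
horizontal leg | 5000.00 | 78.50 | 20.00 | 392500.00 | 100000.00
Σ | 7720.00 |  |  | 414260.00 | 331200.00
x_c = 414260.00 / 7720.00 = 53.66 mm
y_c = 331200.00 / 7720.00 = 42.90 mm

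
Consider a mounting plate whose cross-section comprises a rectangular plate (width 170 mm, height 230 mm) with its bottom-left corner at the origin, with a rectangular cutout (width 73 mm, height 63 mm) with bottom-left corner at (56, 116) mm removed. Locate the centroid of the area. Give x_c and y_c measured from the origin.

plate: A = 170 × 230 = 39100.00, centroid at (85.00, 115.00).
hole: A = −(73 × 63) = -4599.00, centroid at (92.50, 147.50).
ΣA = 34501.00 mm², ΣAx_c = 2898092.50 mm³, ΣAy_c = 3818147.50 mm³.
x_c = 2898092.50/34501.00 = 84.00 mm; y_c = 3818147.50/34501.00 = 110.67 mm.

x_c = 84.00 mm, y_c = 110.67 mm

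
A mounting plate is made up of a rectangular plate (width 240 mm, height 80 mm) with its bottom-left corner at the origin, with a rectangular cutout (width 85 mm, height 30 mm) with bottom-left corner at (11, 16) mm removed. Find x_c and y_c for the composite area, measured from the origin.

Part | A | x̄ᵢ | ȳᵢ | A·x̄ᵢ | A·ȳᵢ
plate | 19200.00 | 120.00 | 40.00 | 2304000.00 | 768000.00
hole | -2550.00 | 53.50 | 31.00 | -136425.00 | -79050.00
Σ | 16650.00 |  |  | 2167575.00 | 688950.00
x_c = 2167575.00 / 16650.00 = 130.18 mm
y_c = 688950.00 / 16650.00 = 41.38 mm

x_c = 130.18 mm, y_c = 41.38 mm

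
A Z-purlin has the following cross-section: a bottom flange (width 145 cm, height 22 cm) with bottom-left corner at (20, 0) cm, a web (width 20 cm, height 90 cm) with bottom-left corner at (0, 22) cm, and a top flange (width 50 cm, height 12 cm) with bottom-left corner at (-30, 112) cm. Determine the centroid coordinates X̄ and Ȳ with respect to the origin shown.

X̄ = 55.47 cm, Ȳ = 40.52 cm

bottom flange: A = 145 × 22 = 3190.00, centroid at (92.50, 11.00).
web: A = 20 × 90 = 1800.00, centroid at (10.00, 67.00).
top flange: A = 50 × 12 = 600.00, centroid at (-5.00, 118.00).
ΣA = 5590.00 cm²
ΣAX̄ = (3190.00)(92.50) + (1800.00)(10.00) + (600.00)(-5.00) = 310075.00 cm³
ΣAȲ = (3190.00)(11.00) + (1800.00)(67.00) + (600.00)(118.00) = 226490.00 cm³
X̄ = 310075.00 / 5590.00 = 55.47 cm
Ȳ = 226490.00 / 5590.00 = 40.52 cm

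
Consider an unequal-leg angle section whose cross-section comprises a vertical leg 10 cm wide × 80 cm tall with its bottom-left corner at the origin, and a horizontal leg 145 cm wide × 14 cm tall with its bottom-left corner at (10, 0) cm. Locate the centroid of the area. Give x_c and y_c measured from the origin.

x_c = 60.59 cm, y_c = 16.33 cm

vertical leg: A = 10 × 80 = 800.00, centroid at (5.00, 40.00).
horizontal leg: A = 145 × 14 = 2030.00, centroid at (82.50, 7.00).
ΣA = 2830.00 cm², ΣAx_c = 171475.00 cm³, ΣAy_c = 46210.00 cm³.
x_c = 171475.00/2830.00 = 60.59 cm; y_c = 46210.00/2830.00 = 16.33 cm.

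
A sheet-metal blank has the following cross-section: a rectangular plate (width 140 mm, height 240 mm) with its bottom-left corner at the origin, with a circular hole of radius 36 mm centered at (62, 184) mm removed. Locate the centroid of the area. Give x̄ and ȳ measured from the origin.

plate: A = 140 × 240 = 33600.00, centroid at (70.00, 120.00).
hole: A = −π·36² = -4071.50, centroid at (62.00, 184.00).
ΣA = 29528.50 mm²
ΣAx̄ = (33600.00)(70.00) + (-4071.50)(62.00) = 2099566.75 mm³
ΣAȳ = (33600.00)(120.00) + (-4071.50)(184.00) = 3282843.25 mm³
x̄ = 2099566.75 / 29528.50 = 71.10 mm
ȳ = 3282843.25 / 29528.50 = 111.18 mm

x̄ = 71.10 mm, ȳ = 111.18 mm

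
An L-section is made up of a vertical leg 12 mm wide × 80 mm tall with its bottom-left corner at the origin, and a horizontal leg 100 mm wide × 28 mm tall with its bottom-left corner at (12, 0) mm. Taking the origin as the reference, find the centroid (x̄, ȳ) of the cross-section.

x̄ = 47.70 mm, ȳ = 20.64 mm

vertical leg: A = 12 × 80 = 960.00, centroid at (6.00, 40.00).
horizontal leg: A = 100 × 28 = 2800.00, centroid at (62.00, 14.00).
ΣA = 3760.00 mm², ΣAx̄ = 179360.00 mm³, ΣAȳ = 77600.00 mm³.
x̄ = 179360.00/3760.00 = 47.70 mm; ȳ = 77600.00/3760.00 = 20.64 mm.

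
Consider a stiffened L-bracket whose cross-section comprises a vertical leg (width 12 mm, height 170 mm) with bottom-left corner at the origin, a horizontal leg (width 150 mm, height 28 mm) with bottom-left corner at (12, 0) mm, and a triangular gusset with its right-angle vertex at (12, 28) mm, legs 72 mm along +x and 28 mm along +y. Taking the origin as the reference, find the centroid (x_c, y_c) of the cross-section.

x_c = 57.11 mm, y_c = 37.23 mm

Part | A | x̄ᵢ | ȳᵢ | A·x̄ᵢ | A·ȳᵢ
vertical leg | 2040.00 | 6.00 | 85.00 | 12240.00 | 173400.00
horizontal leg | 4200.00 | 87.00 | 14.00 | 365400.00 | 58800.00
gusset | 1008.00 | 36.00 | 37.33 | 36288.00 | 37632.00
Σ | 7248.00 |  |  | 413928.00 | 269832.00
x_c = 413928.00 / 7248.00 = 57.11 mm
y_c = 269832.00 / 7248.00 = 37.23 mm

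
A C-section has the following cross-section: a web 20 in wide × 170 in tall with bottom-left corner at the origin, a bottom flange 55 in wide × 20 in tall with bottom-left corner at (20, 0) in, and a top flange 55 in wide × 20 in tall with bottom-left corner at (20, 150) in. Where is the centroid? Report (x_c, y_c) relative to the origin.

Part | A | x̄ᵢ | ȳᵢ | A·x̄ᵢ | A·ȳᵢ
web | 3400.00 | 10.00 | 85.00 | 34000.00 | 289000.00
bottom flange | 1100.00 | 47.50 | 10.00 | 52250.00 | 11000.00
top flange | 1100.00 | 47.50 | 160.00 | 52250.00 | 176000.00
Σ | 5600.00 |  |  | 138500.00 | 476000.00
x_c = 138500.00 / 5600.00 = 24.73 in
y_c = 476000.00 / 5600.00 = 85.00 in

x_c = 24.73 in, y_c = 85.00 in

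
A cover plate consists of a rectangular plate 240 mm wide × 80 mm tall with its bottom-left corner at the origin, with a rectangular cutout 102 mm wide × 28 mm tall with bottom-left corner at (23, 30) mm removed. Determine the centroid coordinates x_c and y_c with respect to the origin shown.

x_c = 128.04 mm, y_c = 39.30 mm

Part | A | x̄ᵢ | ȳᵢ | A·x̄ᵢ | A·ȳᵢ
plate | 19200.00 | 120.00 | 40.00 | 2304000.00 | 768000.00
hole | -2856.00 | 74.00 | 44.00 | -211344.00 | -125664.00
Σ | 16344.00 |  |  | 2092656.00 | 642336.00
x_c = 2092656.00 / 16344.00 = 128.04 mm
y_c = 642336.00 / 16344.00 = 39.30 mm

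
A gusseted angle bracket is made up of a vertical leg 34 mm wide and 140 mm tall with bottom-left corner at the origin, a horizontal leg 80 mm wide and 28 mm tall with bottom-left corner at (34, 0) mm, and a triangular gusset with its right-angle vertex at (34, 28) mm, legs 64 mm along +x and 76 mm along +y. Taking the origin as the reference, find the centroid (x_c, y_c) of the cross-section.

vertical leg: A = 34 × 140 = 4760.00, centroid at (17.00, 70.00).
horizontal leg: A = 80 × 28 = 2240.00, centroid at (74.00, 14.00).
gusset: A = ½·64·76 = 2432.00, centroid at (55.33, 53.33).
ΣA = 9432.00 mm², ΣAx_c = 381250.67 mm³, ΣAy_c = 494266.67 mm³.
x_c = 381250.67/9432.00 = 40.42 mm; y_c = 494266.67/9432.00 = 52.40 mm.

x_c = 40.42 mm, y_c = 52.40 mm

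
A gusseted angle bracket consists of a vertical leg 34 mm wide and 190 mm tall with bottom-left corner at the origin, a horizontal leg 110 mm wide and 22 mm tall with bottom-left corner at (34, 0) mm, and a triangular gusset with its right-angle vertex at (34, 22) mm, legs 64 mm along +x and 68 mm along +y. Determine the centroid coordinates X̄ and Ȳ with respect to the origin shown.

X̄ = 40.30 mm, Ȳ = 66.71 mm

Part | A | x̄ᵢ | ȳᵢ | A·x̄ᵢ | A·ȳᵢ
vertical leg | 6460.00 | 17.00 | 95.00 | 109820.00 | 613700.00
horizontal leg | 2420.00 | 89.00 | 11.00 | 215380.00 | 26620.00
gusset | 2176.00 | 55.33 | 44.67 | 120405.33 | 97194.67
Σ | 11056.00 |  |  | 445605.33 | 737514.67
X̄ = 445605.33 / 11056.00 = 40.30 mm
Ȳ = 737514.67 / 11056.00 = 66.71 mm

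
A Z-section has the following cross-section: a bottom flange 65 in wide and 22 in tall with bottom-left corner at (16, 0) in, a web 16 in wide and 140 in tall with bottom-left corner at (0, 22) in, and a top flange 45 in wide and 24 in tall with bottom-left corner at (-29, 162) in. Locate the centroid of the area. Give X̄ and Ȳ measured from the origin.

X̄ = 16.90 in, Ȳ = 86.26 in

Part | A | x̄ᵢ | ȳᵢ | A·x̄ᵢ | A·ȳᵢ
bottom flange | 1430.00 | 48.50 | 11.00 | 69355.00 | 15730.00
web | 2240.00 | 8.00 | 92.00 | 17920.00 | 206080.00
top flange | 1080.00 | -6.50 | 174.00 | -7020.00 | 187920.00
Σ | 4750.00 |  |  | 80255.00 | 409730.00
X̄ = 80255.00 / 4750.00 = 16.90 in
Ȳ = 409730.00 / 4750.00 = 86.26 in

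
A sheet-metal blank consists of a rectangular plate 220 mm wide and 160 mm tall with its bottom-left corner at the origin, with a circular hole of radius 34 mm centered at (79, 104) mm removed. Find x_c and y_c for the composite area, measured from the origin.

plate: A = 220 × 160 = 35200.00, centroid at (110.00, 80.00).
hole: A = −π·34² = -3631.68, centroid at (79.00, 104.00).
ΣA = 31568.32 mm²
ΣAx_c = (35200.00)(110.00) + (-3631.68)(79.00) = 3585097.19 mm³
ΣAy_c = (35200.00)(80.00) + (-3631.68)(104.00) = 2438305.16 mm³
x_c = 3585097.19 / 31568.32 = 113.57 mm
y_c = 2438305.16 / 31568.32 = 77.24 mm

x_c = 113.57 mm, y_c = 77.24 mm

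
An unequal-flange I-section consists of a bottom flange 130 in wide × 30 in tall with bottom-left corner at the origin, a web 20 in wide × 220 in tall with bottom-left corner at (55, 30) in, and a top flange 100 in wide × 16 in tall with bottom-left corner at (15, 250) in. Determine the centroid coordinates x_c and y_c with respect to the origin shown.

bottom flange: A = 130 × 30 = 3900.00, centroid at (65.00, 15.00).
web: A = 20 × 220 = 4400.00, centroid at (65.00, 140.00).
top flange: A = 100 × 16 = 1600.00, centroid at (65.00, 258.00).
ΣA = 9900.00 in², ΣAx_c = 643500.00 in³, ΣAy_c = 1087300.00 in³.
x_c = 643500.00/9900.00 = 65.00 in; y_c = 1087300.00/9900.00 = 109.83 in.

x_c = 65.00 in, y_c = 109.83 in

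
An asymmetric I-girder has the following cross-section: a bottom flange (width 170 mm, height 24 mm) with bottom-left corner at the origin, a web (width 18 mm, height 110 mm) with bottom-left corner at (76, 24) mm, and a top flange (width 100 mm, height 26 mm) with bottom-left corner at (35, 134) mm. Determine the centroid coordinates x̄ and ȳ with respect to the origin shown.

x̄ = 85.00 mm, ȳ = 67.85 mm

bottom flange: A = 170 × 24 = 4080.00, centroid at (85.00, 12.00).
web: A = 18 × 110 = 1980.00, centroid at (85.00, 79.00).
top flange: A = 100 × 26 = 2600.00, centroid at (85.00, 147.00).
ΣA = 8660.00 mm², ΣAx̄ = 736100.00 mm³, ΣAȳ = 587580.00 mm³.
x̄ = 736100.00/8660.00 = 85.00 mm; ȳ = 587580.00/8660.00 = 67.85 mm.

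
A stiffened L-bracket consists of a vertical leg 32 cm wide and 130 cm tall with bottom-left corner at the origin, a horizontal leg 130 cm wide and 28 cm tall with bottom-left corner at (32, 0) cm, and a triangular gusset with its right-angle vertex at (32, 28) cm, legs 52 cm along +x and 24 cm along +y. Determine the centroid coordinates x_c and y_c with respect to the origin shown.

vertical leg: A = 32 × 130 = 4160.00, centroid at (16.00, 65.00).
horizontal leg: A = 130 × 28 = 3640.00, centroid at (97.00, 14.00).
gusset: A = ½·52·24 = 624.00, centroid at (49.33, 36.00).
ΣA = 8424.00 cm², ΣAx_c = 450424.00 cm³, ΣAy_c = 343824.00 cm³.
x_c = 450424.00/8424.00 = 53.47 cm; y_c = 343824.00/8424.00 = 40.81 cm.

x_c = 53.47 cm, y_c = 40.81 cm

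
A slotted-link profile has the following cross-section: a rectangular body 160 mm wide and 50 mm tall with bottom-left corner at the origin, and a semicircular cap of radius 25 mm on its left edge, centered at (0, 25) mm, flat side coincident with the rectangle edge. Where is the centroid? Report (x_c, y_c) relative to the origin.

x_c = 70.10 mm, y_c = 25.00 mm

Part | A | x̄ᵢ | ȳᵢ | A·x̄ᵢ | A·ȳᵢ
rectangular body | 8000.00 | 80.00 | 25.00 | 640000.00 | 200000.00
semicircular end | 981.75 | -10.61 | 25.00 | -10416.67 | 24543.69
Σ | 8981.75 |  |  | 629583.33 | 224543.69
x_c = 629583.33 / 8981.75 = 70.10 mm
y_c = 224543.69 / 8981.75 = 25.00 mm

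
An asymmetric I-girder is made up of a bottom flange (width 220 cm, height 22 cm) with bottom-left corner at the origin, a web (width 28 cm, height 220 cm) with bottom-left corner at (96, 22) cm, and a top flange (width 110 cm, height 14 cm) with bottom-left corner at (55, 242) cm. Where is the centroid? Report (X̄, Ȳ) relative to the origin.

Part | A | x̄ᵢ | ȳᵢ | A·x̄ᵢ | A·ȳᵢ
bottom flange | 4840.00 | 110.00 | 11.00 | 532400.00 | 53240.00
web | 6160.00 | 110.00 | 132.00 | 677600.00 | 813120.00
top flange | 1540.00 | 110.00 | 249.00 | 169400.00 | 383460.00
Σ | 12540.00 |  |  | 1379400.00 | 1249820.00
X̄ = 1379400.00 / 12540.00 = 110.00 cm
Ȳ = 1249820.00 / 12540.00 = 99.67 cm

X̄ = 110.00 cm, Ȳ = 99.67 cm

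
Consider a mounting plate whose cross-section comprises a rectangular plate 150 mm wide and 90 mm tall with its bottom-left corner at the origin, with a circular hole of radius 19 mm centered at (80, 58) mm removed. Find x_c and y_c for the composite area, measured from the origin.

Part | A | x̄ᵢ | ȳᵢ | A·x̄ᵢ | A·ȳᵢ
plate | 13500.00 | 75.00 | 45.00 | 1012500.00 | 607500.00
hole | -1134.11 | 80.00 | 58.00 | -90729.20 | -65778.67
Σ | 12365.89 |  |  | 921770.80 | 541721.33
x_c = 921770.80 / 12365.89 = 74.54 mm
y_c = 541721.33 / 12365.89 = 43.81 mm

x_c = 74.54 mm, y_c = 43.81 mm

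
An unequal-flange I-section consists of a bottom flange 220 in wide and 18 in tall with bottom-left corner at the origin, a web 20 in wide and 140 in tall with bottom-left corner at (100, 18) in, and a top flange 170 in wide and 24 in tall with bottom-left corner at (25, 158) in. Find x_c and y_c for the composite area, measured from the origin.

x_c = 110.00 in, y_c = 90.00 in

bottom flange: A = 220 × 18 = 3960.00, centroid at (110.00, 9.00).
web: A = 20 × 140 = 2800.00, centroid at (110.00, 88.00).
top flange: A = 170 × 24 = 4080.00, centroid at (110.00, 170.00).
ΣA = 10840.00 in², ΣAx_c = 1192400.00 in³, ΣAy_c = 975640.00 in³.
x_c = 1192400.00/10840.00 = 110.00 in; y_c = 975640.00/10840.00 = 90.00 in.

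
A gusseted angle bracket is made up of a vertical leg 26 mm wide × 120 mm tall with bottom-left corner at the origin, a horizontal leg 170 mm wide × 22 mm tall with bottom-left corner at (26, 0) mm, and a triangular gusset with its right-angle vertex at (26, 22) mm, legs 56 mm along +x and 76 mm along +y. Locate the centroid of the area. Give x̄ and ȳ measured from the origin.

x̄ = 61.28 mm, ȳ = 36.61 mm

vertical leg: A = 26 × 120 = 3120.00, centroid at (13.00, 60.00).
horizontal leg: A = 170 × 22 = 3740.00, centroid at (111.00, 11.00).
gusset: A = ½·56·76 = 2128.00, centroid at (44.67, 47.33).
ΣA = 8988.00 mm²
ΣAx̄ = (3120.00)(13.00) + (3740.00)(111.00) + (2128.00)(44.67) = 550750.67 mm³
ΣAȳ = (3120.00)(60.00) + (3740.00)(11.00) + (2128.00)(47.33) = 329065.33 mm³
x̄ = 550750.67 / 8988.00 = 61.28 mm
ȳ = 329065.33 / 8988.00 = 36.61 mm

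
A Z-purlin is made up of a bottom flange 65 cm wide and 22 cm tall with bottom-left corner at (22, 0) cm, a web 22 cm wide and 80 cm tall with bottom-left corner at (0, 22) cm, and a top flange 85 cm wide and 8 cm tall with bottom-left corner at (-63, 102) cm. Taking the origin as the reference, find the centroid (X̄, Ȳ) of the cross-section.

X̄ = 21.54 cm, Ȳ = 50.89 cm

bottom flange: A = 65 × 22 = 1430.00, centroid at (54.50, 11.00).
web: A = 22 × 80 = 1760.00, centroid at (11.00, 62.00).
top flange: A = 85 × 8 = 680.00, centroid at (-20.50, 106.00).
ΣA = 3870.00 cm², ΣAX̄ = 83355.00 cm³, ΣAȲ = 196930.00 cm³.
X̄ = 83355.00/3870.00 = 21.54 cm; Ȳ = 196930.00/3870.00 = 50.89 cm.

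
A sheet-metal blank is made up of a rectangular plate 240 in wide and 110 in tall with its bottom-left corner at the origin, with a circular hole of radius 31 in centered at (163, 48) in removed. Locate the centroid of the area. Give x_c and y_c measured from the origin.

x_c = 114.45 in, y_c = 55.90 in

Part | A | x̄ᵢ | ȳᵢ | A·x̄ᵢ | A·ȳᵢ
plate | 26400.00 | 120.00 | 55.00 | 3168000.00 | 1452000.00
hole | -3019.07 | 163.00 | 48.00 | -492108.50 | -144915.39
Σ | 23380.93 |  |  | 2675891.50 | 1307084.61
x_c = 2675891.50 / 23380.93 = 114.45 in
y_c = 1307084.61 / 23380.93 = 55.90 in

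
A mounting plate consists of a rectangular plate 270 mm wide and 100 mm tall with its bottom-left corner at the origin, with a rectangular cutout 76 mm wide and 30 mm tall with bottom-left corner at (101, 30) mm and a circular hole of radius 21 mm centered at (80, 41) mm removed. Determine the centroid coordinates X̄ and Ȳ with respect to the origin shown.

X̄ = 137.87 mm, Ȳ = 51.02 mm

plate: A = 270 × 100 = 27000.00, centroid at (135.00, 50.00).
hole 1: A = −(76 × 30) = -2280.00, centroid at (139.00, 45.00).
hole 2: A = −π·21² = -1385.44, centroid at (80.00, 41.00).
ΣA = 23334.56 mm²
ΣAX̄ = (27000.00)(135.00) + (-2280.00)(139.00) + (-1385.44)(80.00) = 3217244.61 mm³
ΣAȲ = (27000.00)(50.00) + (-2280.00)(45.00) + (-1385.44)(41.00) = 1190596.86 mm³
X̄ = 3217244.61 / 23334.56 = 137.87 mm
Ȳ = 1190596.86 / 23334.56 = 51.02 mm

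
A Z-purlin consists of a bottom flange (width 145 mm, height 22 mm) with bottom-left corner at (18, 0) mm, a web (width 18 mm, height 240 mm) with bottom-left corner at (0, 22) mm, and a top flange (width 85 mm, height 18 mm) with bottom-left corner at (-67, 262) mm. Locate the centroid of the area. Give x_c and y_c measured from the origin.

bottom flange: A = 145 × 22 = 3190.00, centroid at (90.50, 11.00).
web: A = 18 × 240 = 4320.00, centroid at (9.00, 142.00).
top flange: A = 85 × 18 = 1530.00, centroid at (-24.50, 271.00).
ΣA = 9040.00 mm²
ΣAx_c = (3190.00)(90.50) + (4320.00)(9.00) + (1530.00)(-24.50) = 290090.00 mm³
ΣAy_c = (3190.00)(11.00) + (4320.00)(142.00) + (1530.00)(271.00) = 1063160.00 mm³
x_c = 290090.00 / 9040.00 = 32.09 mm
y_c = 1063160.00 / 9040.00 = 117.61 mm

x_c = 32.09 mm, y_c = 117.61 mm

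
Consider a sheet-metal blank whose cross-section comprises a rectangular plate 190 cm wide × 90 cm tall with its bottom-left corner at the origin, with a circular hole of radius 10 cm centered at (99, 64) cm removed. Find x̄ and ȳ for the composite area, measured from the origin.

Part | A | x̄ᵢ | ȳᵢ | A·x̄ᵢ | A·ȳᵢ
plate | 17100.00 | 95.00 | 45.00 | 1624500.00 | 769500.00
hole | -314.16 | 99.00 | 64.00 | -31101.77 | -20106.19
Σ | 16785.84 |  |  | 1593398.23 | 749393.81
x̄ = 1593398.23 / 16785.84 = 94.93 cm
ȳ = 749393.81 / 16785.84 = 44.64 cm

x̄ = 94.93 cm, ȳ = 44.64 cm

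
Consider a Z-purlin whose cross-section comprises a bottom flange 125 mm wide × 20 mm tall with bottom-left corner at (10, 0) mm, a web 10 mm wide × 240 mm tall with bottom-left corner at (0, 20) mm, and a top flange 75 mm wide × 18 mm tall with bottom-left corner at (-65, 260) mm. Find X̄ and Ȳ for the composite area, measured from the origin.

X̄ = 24.98 mm, Ȳ = 115.86 mm

bottom flange: A = 125 × 20 = 2500.00, centroid at (72.50, 10.00).
web: A = 10 × 240 = 2400.00, centroid at (5.00, 140.00).
top flange: A = 75 × 18 = 1350.00, centroid at (-27.50, 269.00).
ΣA = 6250.00 mm², ΣAX̄ = 156125.00 mm³, ΣAȲ = 724150.00 mm³.
X̄ = 156125.00/6250.00 = 24.98 mm; Ȳ = 724150.00/6250.00 = 115.86 mm.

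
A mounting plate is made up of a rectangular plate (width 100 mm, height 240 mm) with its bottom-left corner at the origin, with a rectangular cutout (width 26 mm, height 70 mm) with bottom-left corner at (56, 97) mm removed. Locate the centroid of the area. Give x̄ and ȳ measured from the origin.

plate: A = 100 × 240 = 24000.00, centroid at (50.00, 120.00).
hole: A = −(26 × 70) = -1820.00, centroid at (69.00, 132.00).
ΣA = 22180.00 mm²
ΣAx̄ = (24000.00)(50.00) + (-1820.00)(69.00) = 1074420.00 mm³
ΣAȳ = (24000.00)(120.00) + (-1820.00)(132.00) = 2639760.00 mm³
x̄ = 1074420.00 / 22180.00 = 48.44 mm
ȳ = 2639760.00 / 22180.00 = 119.02 mm

x̄ = 48.44 mm, ȳ = 119.02 mm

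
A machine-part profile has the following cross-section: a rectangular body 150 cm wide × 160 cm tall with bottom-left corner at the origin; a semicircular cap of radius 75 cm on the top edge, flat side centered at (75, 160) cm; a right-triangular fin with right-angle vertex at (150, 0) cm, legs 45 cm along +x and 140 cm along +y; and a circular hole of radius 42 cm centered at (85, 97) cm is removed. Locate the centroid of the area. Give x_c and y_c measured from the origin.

x_c = 82.49 cm, y_c = 105.91 cm

rectangular body: A = 150 × 160 = 24000.00, centroid at (75.00, 80.00).
semicircular top: A = ½π·75² = 8835.73, centroid at (75.00, 191.83).
triangular fin: A = ½·45·140 = 3150.00, centroid at (165.00, 46.67).
hole: A = −π·42² = -5541.77, centroid at (85.00, 97.00).
ΣA = 30443.96 cm²
ΣAx_c = (24000.00)(75.00) + (8835.73)(75.00) + (3150.00)(165.00) + (-5541.77)(85.00) = 2511379.30 cm³
ΣAy_c = (24000.00)(80.00) + (8835.73)(191.83) + (3150.00)(46.67) + (-5541.77)(97.00) = 3224415.06 cm³
x_c = 2511379.30 / 30443.96 = 82.49 cm
y_c = 3224415.06 / 30443.96 = 105.91 cm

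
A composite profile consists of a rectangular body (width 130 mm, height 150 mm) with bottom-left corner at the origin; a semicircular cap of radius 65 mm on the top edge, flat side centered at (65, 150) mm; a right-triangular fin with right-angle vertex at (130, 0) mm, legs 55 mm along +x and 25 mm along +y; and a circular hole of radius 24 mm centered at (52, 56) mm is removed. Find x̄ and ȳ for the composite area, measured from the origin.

rectangular body: A = 130 × 150 = 19500.00, centroid at (65.00, 75.00).
semicircular top: A = ½π·65² = 6636.61, centroid at (65.00, 177.59).
triangular fin: A = ½·55·25 = 687.50, centroid at (148.33, 8.33).
hole: A = −π·24² = -1809.56, centroid at (52.00, 56.00).
ΣA = 25014.56 mm²
ΣAx̄ = (19500.00)(65.00) + (6636.61)(65.00) + (687.50)(148.33) + (-1809.56)(52.00) = 1706762.12 mm³
ΣAȳ = (19500.00)(75.00) + (6636.61)(177.59) + (687.50)(8.33) + (-1809.56)(56.00) = 2545469.46 mm³
x̄ = 1706762.12 / 25014.56 = 68.23 mm
ȳ = 2545469.46 / 25014.56 = 101.76 mm

x̄ = 68.23 mm, ȳ = 101.76 mm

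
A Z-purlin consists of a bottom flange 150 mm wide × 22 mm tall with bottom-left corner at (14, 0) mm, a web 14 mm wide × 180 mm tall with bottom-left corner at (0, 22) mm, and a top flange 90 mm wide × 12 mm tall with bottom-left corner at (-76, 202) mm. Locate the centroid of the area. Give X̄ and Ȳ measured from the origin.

X̄ = 40.27 mm, Ȳ = 78.72 mm

bottom flange: A = 150 × 22 = 3300.00, centroid at (89.00, 11.00).
web: A = 14 × 180 = 2520.00, centroid at (7.00, 112.00).
top flange: A = 90 × 12 = 1080.00, centroid at (-31.00, 208.00).
ΣA = 6900.00 mm²
ΣAX̄ = (3300.00)(89.00) + (2520.00)(7.00) + (1080.00)(-31.00) = 277860.00 mm³
ΣAȲ = (3300.00)(11.00) + (2520.00)(112.00) + (1080.00)(208.00) = 543180.00 mm³
X̄ = 277860.00 / 6900.00 = 40.27 mm
Ȳ = 543180.00 / 6900.00 = 78.72 mm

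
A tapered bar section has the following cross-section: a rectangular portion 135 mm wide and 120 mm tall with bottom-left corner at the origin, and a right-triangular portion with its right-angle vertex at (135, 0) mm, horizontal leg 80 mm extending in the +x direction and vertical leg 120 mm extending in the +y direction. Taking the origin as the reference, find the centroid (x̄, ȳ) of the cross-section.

x̄ = 89.02 mm, ȳ = 55.43 mm

rectangular portion: A = 135 × 120 = 16200.00, centroid at (67.50, 60.00).
triangular portion: A = ½·80·120 = 4800.00, centroid at (161.67, 40.00).
ΣA = 21000.00 mm², ΣAx̄ = 1869500.00 mm³, ΣAȳ = 1164000.00 mm³.
x̄ = 1869500.00/21000.00 = 89.02 mm; ȳ = 1164000.00/21000.00 = 55.43 mm.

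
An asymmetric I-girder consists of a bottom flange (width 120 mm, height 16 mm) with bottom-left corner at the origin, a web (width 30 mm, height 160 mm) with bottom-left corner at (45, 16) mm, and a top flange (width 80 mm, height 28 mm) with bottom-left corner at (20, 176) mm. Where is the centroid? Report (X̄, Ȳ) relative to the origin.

X̄ = 60.00 mm, Ȳ = 100.64 mm

bottom flange: A = 120 × 16 = 1920.00, centroid at (60.00, 8.00).
web: A = 30 × 160 = 4800.00, centroid at (60.00, 96.00).
top flange: A = 80 × 28 = 2240.00, centroid at (60.00, 190.00).
ΣA = 8960.00 mm²
ΣAX̄ = (1920.00)(60.00) + (4800.00)(60.00) + (2240.00)(60.00) = 537600.00 mm³
ΣAȲ = (1920.00)(8.00) + (4800.00)(96.00) + (2240.00)(190.00) = 901760.00 mm³
X̄ = 537600.00 / 8960.00 = 60.00 mm
Ȳ = 901760.00 / 8960.00 = 100.64 mm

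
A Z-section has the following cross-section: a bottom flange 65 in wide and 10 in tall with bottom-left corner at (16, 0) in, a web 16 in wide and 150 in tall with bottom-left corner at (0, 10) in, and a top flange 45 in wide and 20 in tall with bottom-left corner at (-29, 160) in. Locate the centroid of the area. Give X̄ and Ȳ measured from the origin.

X̄ = 11.36 in, Ȳ = 91.20 in

bottom flange: A = 65 × 10 = 650.00, centroid at (48.50, 5.00).
web: A = 16 × 150 = 2400.00, centroid at (8.00, 85.00).
top flange: A = 45 × 20 = 900.00, centroid at (-6.50, 170.00).
ΣA = 3950.00 in², ΣAX̄ = 44875.00 in³, ΣAȲ = 360250.00 in³.
X̄ = 44875.00/3950.00 = 11.36 in; Ȳ = 360250.00/3950.00 = 91.20 in.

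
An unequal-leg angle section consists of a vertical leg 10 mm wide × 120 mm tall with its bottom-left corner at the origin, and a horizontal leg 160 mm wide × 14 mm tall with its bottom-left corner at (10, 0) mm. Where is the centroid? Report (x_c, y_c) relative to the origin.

x_c = 60.35 mm, y_c = 25.49 mm

Part | A | x̄ᵢ | ȳᵢ | A·x̄ᵢ | A·ȳᵢ
vertical leg | 1200.00 | 5.00 | 60.00 | 6000.00 | 72000.00
horizontal leg | 2240.00 | 90.00 | 7.00 | 201600.00 | 15680.00
Σ | 3440.00 |  |  | 207600.00 | 87680.00
x_c = 207600.00 / 3440.00 = 60.35 mm
y_c = 87680.00 / 3440.00 = 25.49 mm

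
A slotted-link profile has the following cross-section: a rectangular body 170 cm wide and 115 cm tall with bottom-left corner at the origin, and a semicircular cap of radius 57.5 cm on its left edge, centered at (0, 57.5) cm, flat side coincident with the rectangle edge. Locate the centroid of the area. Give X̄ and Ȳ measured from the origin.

rectangular body: A = 170 × 115 = 19550.00, centroid at (85.00, 57.50).
semicircular end: A = ½π·57.5² = 5193.45, centroid at (-24.40, 57.50).
ΣA = 24743.45 cm², ΣAX̄ = 1535010.42 cm³, ΣAȲ = 1422748.11 cm³.
X̄ = 1535010.42/24743.45 = 62.04 cm; Ȳ = 1422748.11/24743.45 = 57.50 cm.

X̄ = 62.04 cm, Ȳ = 57.50 cm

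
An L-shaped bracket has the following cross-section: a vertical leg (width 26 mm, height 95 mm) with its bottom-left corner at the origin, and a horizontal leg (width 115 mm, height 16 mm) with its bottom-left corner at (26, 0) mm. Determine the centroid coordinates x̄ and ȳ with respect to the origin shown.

x̄ = 43.10 mm, ȳ = 30.64 mm

Part | A | x̄ᵢ | ȳᵢ | A·x̄ᵢ | A·ȳᵢ
vertical leg | 2470.00 | 13.00 | 47.50 | 32110.00 | 117325.00
horizontal leg | 1840.00 | 83.50 | 8.00 | 153640.00 | 14720.00
Σ | 4310.00 |  |  | 185750.00 | 132045.00
x̄ = 185750.00 / 4310.00 = 43.10 mm
ȳ = 132045.00 / 4310.00 = 30.64 mm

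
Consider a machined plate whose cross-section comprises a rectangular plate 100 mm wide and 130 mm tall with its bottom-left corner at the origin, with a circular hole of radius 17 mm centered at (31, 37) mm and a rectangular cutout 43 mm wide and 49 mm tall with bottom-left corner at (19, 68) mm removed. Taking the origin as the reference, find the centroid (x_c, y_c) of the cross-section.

x_c = 53.73 mm, y_c = 61.74 mm

Part | A | x̄ᵢ | ȳᵢ | A·x̄ᵢ | A·ȳᵢ
plate | 13000.00 | 50.00 | 65.00 | 650000.00 | 845000.00
hole 1 | -907.92 | 31.00 | 37.00 | -28145.53 | -33593.05
hole 2 | -2107.00 | 40.50 | 92.50 | -85333.50 | -194897.50
Σ | 9985.08 |  |  | 536520.97 | 616509.45
x_c = 536520.97 / 9985.08 = 53.73 mm
y_c = 616509.45 / 9985.08 = 61.74 mm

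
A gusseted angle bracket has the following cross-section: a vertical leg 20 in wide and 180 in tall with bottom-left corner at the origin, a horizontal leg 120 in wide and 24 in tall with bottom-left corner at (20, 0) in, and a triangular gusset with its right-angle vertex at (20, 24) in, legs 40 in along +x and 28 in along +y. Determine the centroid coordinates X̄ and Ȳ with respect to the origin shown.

X̄ = 40.49 in, Ȳ = 53.58 in

vertical leg: A = 20 × 180 = 3600.00, centroid at (10.00, 90.00).
horizontal leg: A = 120 × 24 = 2880.00, centroid at (80.00, 12.00).
gusset: A = ½·40·28 = 560.00, centroid at (33.33, 33.33).
ΣA = 7040.00 in², ΣAX̄ = 285066.67 in³, ΣAȲ = 377226.67 in³.
X̄ = 285066.67/7040.00 = 40.49 in; Ȳ = 377226.67/7040.00 = 53.58 in.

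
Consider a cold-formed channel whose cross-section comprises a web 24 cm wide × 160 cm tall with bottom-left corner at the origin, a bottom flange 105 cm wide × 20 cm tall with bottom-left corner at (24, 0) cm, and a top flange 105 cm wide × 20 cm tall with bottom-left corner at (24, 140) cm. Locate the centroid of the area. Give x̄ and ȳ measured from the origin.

web: A = 24 × 160 = 3840.00, centroid at (12.00, 80.00).
bottom flange: A = 105 × 20 = 2100.00, centroid at (76.50, 10.00).
top flange: A = 105 × 20 = 2100.00, centroid at (76.50, 150.00).
ΣA = 8040.00 cm²
ΣAx̄ = (3840.00)(12.00) + (2100.00)(76.50) + (2100.00)(76.50) = 367380.00 cm³
ΣAȳ = (3840.00)(80.00) + (2100.00)(10.00) + (2100.00)(150.00) = 643200.00 cm³
x̄ = 367380.00 / 8040.00 = 45.69 cm
ȳ = 643200.00 / 8040.00 = 80.00 cm

x̄ = 45.69 cm, ȳ = 80.00 cm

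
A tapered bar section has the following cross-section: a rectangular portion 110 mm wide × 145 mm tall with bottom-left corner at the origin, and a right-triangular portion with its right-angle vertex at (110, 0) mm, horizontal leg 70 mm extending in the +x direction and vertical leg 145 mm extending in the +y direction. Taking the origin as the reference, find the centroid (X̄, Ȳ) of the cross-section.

Part | A | x̄ᵢ | ȳᵢ | A·x̄ᵢ | A·ȳᵢ
rectangular portion | 15950.00 | 55.00 | 72.50 | 877250.00 | 1156375.00
triangular portion | 5075.00 | 133.33 | 48.33 | 676666.67 | 245291.67
Σ | 21025.00 |  |  | 1553916.67 | 1401666.67
X̄ = 1553916.67 / 21025.00 = 73.91 mm
Ȳ = 1401666.67 / 21025.00 = 66.67 mm

X̄ = 73.91 mm, Ȳ = 66.67 mm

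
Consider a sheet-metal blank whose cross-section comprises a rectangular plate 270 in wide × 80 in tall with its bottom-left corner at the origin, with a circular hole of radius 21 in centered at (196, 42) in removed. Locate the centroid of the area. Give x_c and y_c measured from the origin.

x_c = 130.82 in, y_c = 39.86 in

plate: A = 270 × 80 = 21600.00, centroid at (135.00, 40.00).
hole: A = −π·21² = -1385.44, centroid at (196.00, 42.00).
ΣA = 20214.56 in²
ΣAx_c = (21600.00)(135.00) + (-1385.44)(196.00) = 2644453.30 in³
ΣAy_c = (21600.00)(40.00) + (-1385.44)(42.00) = 805811.42 in³
x_c = 2644453.30 / 20214.56 = 130.82 in
y_c = 805811.42 / 20214.56 = 39.86 in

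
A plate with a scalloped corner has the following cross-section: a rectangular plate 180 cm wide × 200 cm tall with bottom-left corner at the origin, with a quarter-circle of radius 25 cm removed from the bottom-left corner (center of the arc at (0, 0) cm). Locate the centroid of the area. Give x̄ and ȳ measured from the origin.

plate: A = 180 × 200 = 36000.00, centroid at (90.00, 100.00).
removed quarter-circle: A = −¼π·25² = -490.87, centroid at (10.61, 10.61).
ΣA = 35509.13 cm², ΣAx̄ = 3234791.67 cm³, ΣAȳ = 3594791.67 cm³.
x̄ = 3234791.67/35509.13 = 91.10 cm; ȳ = 3594791.67/35509.13 = 101.24 cm.

x̄ = 91.10 cm, ȳ = 101.24 cm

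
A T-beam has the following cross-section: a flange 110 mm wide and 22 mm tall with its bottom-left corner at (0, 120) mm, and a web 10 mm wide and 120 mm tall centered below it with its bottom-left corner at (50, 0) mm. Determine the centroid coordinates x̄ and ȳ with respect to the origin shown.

Part | A | x̄ᵢ | ȳᵢ | A·x̄ᵢ | A·ȳᵢ
web | 1200.00 | 55.00 | 60.00 | 66000.00 | 72000.00
flange | 2420.00 | 55.00 | 131.00 | 133100.00 | 317020.00
Σ | 3620.00 |  |  | 199100.00 | 389020.00
x̄ = 199100.00 / 3620.00 = 55.00 mm
ȳ = 389020.00 / 3620.00 = 107.46 mm

x̄ = 55.00 mm, ȳ = 107.46 mm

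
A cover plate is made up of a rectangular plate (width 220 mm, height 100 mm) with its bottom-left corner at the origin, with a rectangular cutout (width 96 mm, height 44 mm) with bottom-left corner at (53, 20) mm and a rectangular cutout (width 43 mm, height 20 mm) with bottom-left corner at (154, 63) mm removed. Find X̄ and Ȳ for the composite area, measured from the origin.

X̄ = 108.92 mm, Ȳ = 50.83 mm

plate: A = 220 × 100 = 22000.00, centroid at (110.00, 50.00).
hole 1: A = −(96 × 44) = -4224.00, centroid at (101.00, 42.00).
hole 2: A = −(43 × 20) = -860.00, centroid at (175.50, 73.00).
ΣA = 16916.00 mm², ΣAX̄ = 1842446.00 mm³, ΣAȲ = 859812.00 mm³.
X̄ = 1842446.00/16916.00 = 108.92 mm; Ȳ = 859812.00/16916.00 = 50.83 mm.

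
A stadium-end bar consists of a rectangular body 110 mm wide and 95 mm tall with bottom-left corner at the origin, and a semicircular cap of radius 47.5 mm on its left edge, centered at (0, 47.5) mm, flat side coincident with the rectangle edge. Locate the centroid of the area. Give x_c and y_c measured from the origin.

x_c = 35.97 mm, y_c = 47.50 mm

Part | A | x̄ᵢ | ȳᵢ | A·x̄ᵢ | A·ȳᵢ
rectangular body | 10450.00 | 55.00 | 47.50 | 574750.00 | 496375.00
semicircular end | 3544.11 | -20.16 | 47.50 | -71447.92 | 168345.19
Σ | 13994.11 |  |  | 503302.08 | 664720.19
x_c = 503302.08 / 13994.11 = 35.97 mm
y_c = 664720.19 / 13994.11 = 47.50 mm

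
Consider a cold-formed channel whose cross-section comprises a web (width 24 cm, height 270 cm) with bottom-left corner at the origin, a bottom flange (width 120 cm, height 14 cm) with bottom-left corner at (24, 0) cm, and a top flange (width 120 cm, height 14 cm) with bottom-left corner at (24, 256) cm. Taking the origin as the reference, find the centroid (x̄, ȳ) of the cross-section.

web: A = 24 × 270 = 6480.00, centroid at (12.00, 135.00).
bottom flange: A = 120 × 14 = 1680.00, centroid at (84.00, 7.00).
top flange: A = 120 × 14 = 1680.00, centroid at (84.00, 263.00).
ΣA = 9840.00 cm², ΣAx̄ = 360000.00 cm³, ΣAȳ = 1328400.00 cm³.
x̄ = 360000.00/9840.00 = 36.59 cm; ȳ = 1328400.00/9840.00 = 135.00 cm.

x̄ = 36.59 cm, ȳ = 135.00 cm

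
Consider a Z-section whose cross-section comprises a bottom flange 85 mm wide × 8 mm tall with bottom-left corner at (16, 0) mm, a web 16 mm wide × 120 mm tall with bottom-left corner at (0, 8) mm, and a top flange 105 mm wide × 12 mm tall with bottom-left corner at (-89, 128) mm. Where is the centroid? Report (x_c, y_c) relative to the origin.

x_c = 2.37 mm, y_c = 78.27 mm

bottom flange: A = 85 × 8 = 680.00, centroid at (58.50, 4.00).
web: A = 16 × 120 = 1920.00, centroid at (8.00, 68.00).
top flange: A = 105 × 12 = 1260.00, centroid at (-36.50, 134.00).
ΣA = 3860.00 mm², ΣAx_c = 9150.00 mm³, ΣAy_c = 302120.00 mm³.
x_c = 9150.00/3860.00 = 2.37 mm; y_c = 302120.00/3860.00 = 78.27 mm.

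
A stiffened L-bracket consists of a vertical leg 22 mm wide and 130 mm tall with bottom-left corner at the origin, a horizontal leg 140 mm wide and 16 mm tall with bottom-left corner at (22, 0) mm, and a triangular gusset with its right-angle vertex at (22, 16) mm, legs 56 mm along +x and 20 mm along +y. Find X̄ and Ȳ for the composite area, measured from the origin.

X̄ = 45.99 mm, Ȳ = 38.25 mm

vertical leg: A = 22 × 130 = 2860.00, centroid at (11.00, 65.00).
horizontal leg: A = 140 × 16 = 2240.00, centroid at (92.00, 8.00).
gusset: A = ½·56·20 = 560.00, centroid at (40.67, 22.67).
ΣA = 5660.00 mm², ΣAX̄ = 260313.33 mm³, ΣAȲ = 216513.33 mm³.
X̄ = 260313.33/5660.00 = 45.99 mm; Ȳ = 216513.33/5660.00 = 38.25 mm.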